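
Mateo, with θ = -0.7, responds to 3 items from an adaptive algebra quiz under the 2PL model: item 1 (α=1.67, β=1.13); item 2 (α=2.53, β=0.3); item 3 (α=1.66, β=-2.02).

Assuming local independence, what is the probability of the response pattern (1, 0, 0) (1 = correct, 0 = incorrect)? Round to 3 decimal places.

P(θ) = 1 / (1 + exp(−α(θ − β)))
P_1 = 1/(1+e^{3.0561}) = 0.0450
P_2 = 1/(1+e^{2.5300}) = 0.0738
P_3 = 1/(1+e^{-2.1912}) = 0.8995
L = P_1 × (1−P_2) × (1−P_3) = 0.0450 × 0.9262 × 0.1005 = 0.00419

0.004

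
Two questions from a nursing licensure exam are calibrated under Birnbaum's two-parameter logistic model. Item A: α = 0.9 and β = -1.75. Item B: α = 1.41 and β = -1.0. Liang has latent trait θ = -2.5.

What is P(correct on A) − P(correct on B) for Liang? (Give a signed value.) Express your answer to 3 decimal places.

P(θ) = 1 / (1 + exp(−α(θ − β)))
P_A = 0.3374
P_B = 0.1076
P_A − P_B = 0.2297

0.230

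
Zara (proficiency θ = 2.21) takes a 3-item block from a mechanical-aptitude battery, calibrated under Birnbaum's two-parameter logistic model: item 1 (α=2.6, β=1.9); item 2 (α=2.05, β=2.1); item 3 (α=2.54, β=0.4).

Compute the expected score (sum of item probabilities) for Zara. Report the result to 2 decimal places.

2.24

P(θ) = 1 / (1 + exp(−α(θ − β)))
P_1 = 1/(1+e^{-0.8060}) = 0.6913
P_2 = 1/(1+e^{-0.2255}) = 0.5561
P_3 = 1/(1+e^{-4.5974}) = 0.9900
E[score] = 0.6913 + 0.5561 + 0.9900 = 2.2374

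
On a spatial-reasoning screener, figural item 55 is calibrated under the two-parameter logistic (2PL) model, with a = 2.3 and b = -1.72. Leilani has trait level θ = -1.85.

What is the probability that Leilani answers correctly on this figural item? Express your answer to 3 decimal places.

P(θ) = 1 / (1 + exp(−a(θ − b)))
Exponent: 2.3 × (-1.85 − (-1.72)) = -0.2990
1/(1 + e^{0.2990}) = 0.4258

0.426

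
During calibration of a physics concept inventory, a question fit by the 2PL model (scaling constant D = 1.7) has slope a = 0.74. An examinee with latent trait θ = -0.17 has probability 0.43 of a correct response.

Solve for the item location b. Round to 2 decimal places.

P(θ) = 1 / (1 + exp(−D·a(θ − b)))
logit(0.43) = ln(0.43/0.57) = -0.2819
b = θ − logit/(1.7·a) = -0.17 − (-0.2819)/1.2580 = 0.0540

0.05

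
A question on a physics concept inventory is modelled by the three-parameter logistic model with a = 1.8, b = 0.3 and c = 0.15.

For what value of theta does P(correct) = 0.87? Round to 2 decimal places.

P(theta) = c + (1 − c) · 1 / (1 + exp(−a(theta − b)))
Remove guessing floor: (0.87 − 0.15)/(1 − 0.15) = 0.8471
logit = ln(0.8471/0.1529) = 1.7117
theta = b + logit/(a) = 0.3 + 1.7117/1.8000 = 1.2510

1.25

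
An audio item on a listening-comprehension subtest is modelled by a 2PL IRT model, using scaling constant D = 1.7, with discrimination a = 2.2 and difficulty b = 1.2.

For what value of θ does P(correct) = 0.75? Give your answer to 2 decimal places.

1.49

P(θ) = 1 / (1 + exp(−D·a(θ − b)))
logit = ln(0.7500/0.2500) = 1.0986
θ = b + logit/(1.7·a) = 1.2 + 1.0986/3.7400 = 1.4937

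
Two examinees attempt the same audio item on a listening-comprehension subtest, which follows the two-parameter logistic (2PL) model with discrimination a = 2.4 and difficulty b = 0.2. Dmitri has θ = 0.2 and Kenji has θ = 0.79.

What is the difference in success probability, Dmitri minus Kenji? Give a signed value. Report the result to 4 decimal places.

P(θ) = 1 / (1 + exp(−a(θ − b)))
P(Dmitri) = 0.5000  [exponent 0.0000]
P(Kenji) = 0.8047  [exponent 1.4160]
Difference = 0.5000 − 0.8047 = -0.3047

-0.3047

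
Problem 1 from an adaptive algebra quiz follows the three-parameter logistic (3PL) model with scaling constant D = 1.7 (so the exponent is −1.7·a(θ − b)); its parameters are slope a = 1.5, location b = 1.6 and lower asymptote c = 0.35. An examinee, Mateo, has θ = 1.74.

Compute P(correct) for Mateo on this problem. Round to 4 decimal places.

P(θ) = c + (1 − c) · 1 / (1 + exp(−D·a(θ − b)))
Exponent: 1.7 × 1.5 × (1.74 − 1.6) = 0.3570
1/(1 + e^{-0.3570}) = 0.5883
P = 0.35 + 0.65 × 0.5883 = 0.7324

0.7324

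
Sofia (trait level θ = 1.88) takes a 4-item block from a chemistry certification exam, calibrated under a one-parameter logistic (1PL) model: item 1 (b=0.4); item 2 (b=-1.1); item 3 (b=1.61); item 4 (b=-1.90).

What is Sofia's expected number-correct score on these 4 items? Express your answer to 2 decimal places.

3.31

P(θ) = 1 / (1 + exp(−(θ − b)))
P_1 = 1/(1+e^{-1.4800}) = 0.8146
P_2 = 1/(1+e^{-2.9800}) = 0.9517
P_3 = 1/(1+e^{-0.2700}) = 0.5671
P_4 = 1/(1+e^{-3.7800}) = 0.9777
E[score] = 0.8146 + 0.9517 + 0.5671 + 0.9777 = 3.3110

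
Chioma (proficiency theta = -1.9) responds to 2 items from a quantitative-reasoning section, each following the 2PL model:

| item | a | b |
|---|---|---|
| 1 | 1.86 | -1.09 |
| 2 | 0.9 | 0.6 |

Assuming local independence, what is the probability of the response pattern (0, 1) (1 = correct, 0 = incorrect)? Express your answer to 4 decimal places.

P(theta) = 1 / (1 + exp(−a(theta − b)))
P_1 = 1/(1+e^{1.5066}) = 0.1814
P_2 = 1/(1+e^{2.2500}) = 0.0953
L = (1−P_1) × P_2 = 0.8186 × 0.0953 = 0.07805

0.0780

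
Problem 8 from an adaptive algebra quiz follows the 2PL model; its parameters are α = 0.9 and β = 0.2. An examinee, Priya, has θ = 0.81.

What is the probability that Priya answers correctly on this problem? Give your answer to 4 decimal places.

0.6339

P(θ) = 1 / (1 + exp(−α(θ − β)))
Exponent: 0.9 × (0.81 − 0.2) = 0.5490
1/(1 + e^{-0.5490}) = 0.6339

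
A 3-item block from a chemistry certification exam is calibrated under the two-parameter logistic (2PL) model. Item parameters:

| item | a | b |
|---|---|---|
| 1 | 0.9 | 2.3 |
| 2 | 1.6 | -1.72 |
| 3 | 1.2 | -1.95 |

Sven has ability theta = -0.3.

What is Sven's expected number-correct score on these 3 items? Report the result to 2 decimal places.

P(theta) = 1 / (1 + exp(−a(theta − b)))
P_1 = 1/(1+e^{2.3400}) = 0.0879
P_2 = 1/(1+e^{-2.2720}) = 0.9065
P_3 = 1/(1+e^{-1.9800}) = 0.8787
E[score] = 0.0879 + 0.9065 + 0.8787 = 1.8731

1.87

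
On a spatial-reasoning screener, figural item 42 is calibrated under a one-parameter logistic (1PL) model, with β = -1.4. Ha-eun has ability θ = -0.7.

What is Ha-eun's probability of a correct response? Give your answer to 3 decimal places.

P(θ) = 1 / (1 + exp(−(θ − β)))
Exponent: (-0.7 − (-1.4)) = 0.7000
1/(1 + e^{-0.7000}) = 0.6682
P = 0.6682

0.668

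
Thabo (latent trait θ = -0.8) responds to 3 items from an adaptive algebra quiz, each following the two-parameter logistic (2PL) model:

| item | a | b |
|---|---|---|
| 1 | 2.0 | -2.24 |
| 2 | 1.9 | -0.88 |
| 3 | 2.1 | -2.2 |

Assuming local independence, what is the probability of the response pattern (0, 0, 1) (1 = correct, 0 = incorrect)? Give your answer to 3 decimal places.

P(θ) = 1 / (1 + exp(−a(θ − b)))
P_1 = 1/(1+e^{-2.8800}) = 0.9468
P_2 = 1/(1+e^{-0.1520}) = 0.5379
P_3 = 1/(1+e^{-2.9400}) = 0.9498
L = (1−P_1) × (1−P_2) × P_3 = 0.0532 × 0.4621 × 0.9498 = 0.02333

0.023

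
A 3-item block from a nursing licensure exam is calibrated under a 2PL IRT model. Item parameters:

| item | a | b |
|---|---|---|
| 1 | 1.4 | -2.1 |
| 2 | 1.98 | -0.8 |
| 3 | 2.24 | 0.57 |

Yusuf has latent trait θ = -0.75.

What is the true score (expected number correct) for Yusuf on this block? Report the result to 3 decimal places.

1.443

P(θ) = 1 / (1 + exp(−a(θ − b)))
P_1 = 1/(1+e^{-1.8900}) = 0.8688
P_2 = 1/(1+e^{-0.0990}) = 0.5247
P_3 = 1/(1+e^{2.9568}) = 0.0494
E[score] = 0.8688 + 0.5247 + 0.0494 = 1.4429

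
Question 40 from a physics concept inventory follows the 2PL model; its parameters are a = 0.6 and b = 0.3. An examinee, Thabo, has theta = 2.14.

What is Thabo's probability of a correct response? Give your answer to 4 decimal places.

P(theta) = 1 / (1 + exp(−a(theta − b)))
Exponent: 0.6 × (2.14 − 0.3) = 1.1040
1/(1 + e^{-1.1040}) = 0.7510

0.7510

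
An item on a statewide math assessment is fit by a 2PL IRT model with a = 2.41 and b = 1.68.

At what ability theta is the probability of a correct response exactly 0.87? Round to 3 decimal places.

P(theta) = 1 / (1 + exp(−a(theta − b)))
logit = ln(0.8700/0.1300) = 1.9010
theta = b + logit/(a) = 1.68 + 1.9010/2.4100 = 2.4688

2.469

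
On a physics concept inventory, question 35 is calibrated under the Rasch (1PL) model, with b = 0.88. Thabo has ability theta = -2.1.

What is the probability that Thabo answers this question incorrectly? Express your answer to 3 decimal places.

0.952

P(theta) = 1 / (1 + exp(−(theta − b)))
Exponent: (-2.1 − 0.88) = -2.9800
1/(1 + e^{2.9800}) = 0.0483
P = 0.0483
P(incorrect) = 1 − 0.0483 = 0.9517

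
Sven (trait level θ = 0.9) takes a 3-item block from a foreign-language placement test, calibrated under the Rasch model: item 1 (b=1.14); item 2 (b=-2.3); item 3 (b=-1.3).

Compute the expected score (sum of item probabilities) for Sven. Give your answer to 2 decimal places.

2.30

P(θ) = 1 / (1 + exp(−(θ − b)))
P_1 = 1/(1+e^{0.2400}) = 0.4403
P_2 = 1/(1+e^{-3.2000}) = 0.9608
P_3 = 1/(1+e^{-2.2000}) = 0.9002
E[score] = 0.4403 + 0.9608 + 0.9002 = 2.3014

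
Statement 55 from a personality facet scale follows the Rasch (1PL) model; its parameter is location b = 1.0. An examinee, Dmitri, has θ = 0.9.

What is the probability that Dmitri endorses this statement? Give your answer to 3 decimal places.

P(θ) = 1 / (1 + exp(−(θ − b)))
Exponent: (0.9 − 1.0) = -0.1000
1/(1 + e^{0.1000}) = 0.4750
P = 0.4750

0.475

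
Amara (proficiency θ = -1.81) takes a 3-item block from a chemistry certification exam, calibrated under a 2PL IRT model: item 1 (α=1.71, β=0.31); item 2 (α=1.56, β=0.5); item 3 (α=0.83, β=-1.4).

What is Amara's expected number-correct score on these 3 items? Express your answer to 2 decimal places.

P(θ) = 1 / (1 + exp(−α(θ − β)))
P_1 = 1/(1+e^{3.6252}) = 0.0260
P_2 = 1/(1+e^{3.6036}) = 0.0265
P_3 = 1/(1+e^{0.3403}) = 0.4157
E[score] = 0.0260 + 0.0265 + 0.4157 = 0.4682

0.47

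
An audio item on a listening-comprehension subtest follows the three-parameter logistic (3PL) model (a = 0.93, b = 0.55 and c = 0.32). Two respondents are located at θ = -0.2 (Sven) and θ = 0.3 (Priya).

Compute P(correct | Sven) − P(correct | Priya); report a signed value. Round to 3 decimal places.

P(θ) = c + (1 − c) · 1 / (1 + exp(−a(θ − b)))
P(Sven) = 0.5460  [exponent -0.6975]
P(Priya) = 0.6207  [exponent -0.2325]
Difference = 0.5460 − 0.6207 = -0.0746

-0.075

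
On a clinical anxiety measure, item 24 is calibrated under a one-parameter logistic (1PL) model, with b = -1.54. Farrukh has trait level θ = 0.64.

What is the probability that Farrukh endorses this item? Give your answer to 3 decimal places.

P(θ) = 1 / (1 + exp(−(θ − b)))
Exponent: (0.64 − (-1.54)) = 2.1800
1/(1 + e^{-2.1800}) = 0.8984
P = 0.8984

0.898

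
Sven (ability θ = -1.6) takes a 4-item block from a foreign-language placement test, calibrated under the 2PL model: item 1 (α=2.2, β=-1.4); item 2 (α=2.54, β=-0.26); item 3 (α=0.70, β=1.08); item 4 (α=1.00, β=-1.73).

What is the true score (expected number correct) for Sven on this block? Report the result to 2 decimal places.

P(θ) = 1 / (1 + exp(−α(θ − β)))
P_1 = 1/(1+e^{0.4400}) = 0.3917
P_2 = 1/(1+e^{3.4036}) = 0.0322
P_3 = 1/(1+e^{1.8760}) = 0.1328
P_4 = 1/(1+e^{-0.1300}) = 0.5325
E[score] = 0.3917 + 0.0322 + 0.1328 + 0.5325 = 1.0892

1.09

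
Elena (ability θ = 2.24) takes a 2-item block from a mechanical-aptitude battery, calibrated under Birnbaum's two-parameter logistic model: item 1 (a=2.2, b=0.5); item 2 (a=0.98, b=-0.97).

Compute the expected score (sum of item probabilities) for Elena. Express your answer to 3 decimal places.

1.937

P(θ) = 1 / (1 + exp(−a(θ − b)))
P_1 = 1/(1+e^{-3.8280}) = 0.9787
P_2 = 1/(1+e^{-3.1458}) = 0.9587
E[score] = 0.9787 + 0.9587 = 1.9375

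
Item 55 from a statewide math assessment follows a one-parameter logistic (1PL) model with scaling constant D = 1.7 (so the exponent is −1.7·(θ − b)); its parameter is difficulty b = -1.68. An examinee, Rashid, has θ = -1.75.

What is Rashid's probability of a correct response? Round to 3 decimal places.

0.470

P(θ) = 1 / (1 + exp(−D·(θ − b)))
Exponent: 1.7 × (-1.75 − (-1.68)) = -0.1190
1/(1 + e^{0.1190}) = 0.4703
P = 0.4703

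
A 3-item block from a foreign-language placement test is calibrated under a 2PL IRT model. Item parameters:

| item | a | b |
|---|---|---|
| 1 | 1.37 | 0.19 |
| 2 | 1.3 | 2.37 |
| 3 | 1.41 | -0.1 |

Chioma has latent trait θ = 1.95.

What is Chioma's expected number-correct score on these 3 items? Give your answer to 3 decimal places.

2.232

P(θ) = 1 / (1 + exp(−a(θ − b)))
P_1 = 1/(1+e^{-2.4112}) = 0.9177
P_2 = 1/(1+e^{0.5460}) = 0.3668
P_3 = 1/(1+e^{-2.8905}) = 0.9474
E[score] = 0.9177 + 0.3668 + 0.9474 = 2.2318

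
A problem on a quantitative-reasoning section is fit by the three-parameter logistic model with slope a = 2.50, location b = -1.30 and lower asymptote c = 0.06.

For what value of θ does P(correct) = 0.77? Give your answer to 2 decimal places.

P(θ) = c + (1 − c) · 1 / (1 + exp(−a(θ − b)))
Remove guessing floor: (0.77 − 0.06)/(1 − 0.06) = 0.7553
logit = ln(0.7553/0.2447) = 1.1272
θ = b + logit/(a) = -1.30 + 1.1272/2.5000 = -0.8491

-0.85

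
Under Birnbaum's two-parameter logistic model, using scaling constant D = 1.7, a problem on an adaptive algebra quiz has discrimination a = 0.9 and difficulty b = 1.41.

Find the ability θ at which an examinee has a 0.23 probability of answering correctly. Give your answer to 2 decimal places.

0.62

P(θ) = 1 / (1 + exp(−D·a(θ − b)))
logit = ln(0.2300/0.7700) = -1.2083
θ = b + logit/(1.7·a) = 1.41 + (-1.2083)/1.5300 = 0.6203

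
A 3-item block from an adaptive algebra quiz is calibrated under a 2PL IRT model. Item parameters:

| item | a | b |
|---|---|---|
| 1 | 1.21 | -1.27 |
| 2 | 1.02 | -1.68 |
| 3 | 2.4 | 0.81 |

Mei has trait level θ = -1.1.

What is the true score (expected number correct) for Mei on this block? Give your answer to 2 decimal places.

P(θ) = 1 / (1 + exp(−a(θ − b)))
P_1 = 1/(1+e^{-0.2057}) = 0.5512
P_2 = 1/(1+e^{-0.5916}) = 0.6437
P_3 = 1/(1+e^{4.5840}) = 0.0101
E[score] = 0.5512 + 0.6437 + 0.0101 = 1.2051

1.21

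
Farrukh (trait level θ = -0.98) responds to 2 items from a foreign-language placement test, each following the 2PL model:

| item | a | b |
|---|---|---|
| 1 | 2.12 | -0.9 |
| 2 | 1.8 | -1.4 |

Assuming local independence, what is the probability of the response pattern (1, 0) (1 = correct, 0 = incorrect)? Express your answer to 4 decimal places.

P(θ) = 1 / (1 + exp(−a(θ − b)))
P_1 = 1/(1+e^{0.1696}) = 0.4577
P_2 = 1/(1+e^{-0.7560}) = 0.6805
L = P_1 × (1−P_2) = 0.4577 × 0.3195 = 0.14624

0.1462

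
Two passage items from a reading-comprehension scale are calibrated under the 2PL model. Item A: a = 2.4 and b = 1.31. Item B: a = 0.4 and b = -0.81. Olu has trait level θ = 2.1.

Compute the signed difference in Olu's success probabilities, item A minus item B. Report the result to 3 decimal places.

P(θ) = 1 / (1 + exp(−a(θ − b)))
P_A = 0.8694
P_B = 0.7621
P_A − P_B = 0.1074

0.107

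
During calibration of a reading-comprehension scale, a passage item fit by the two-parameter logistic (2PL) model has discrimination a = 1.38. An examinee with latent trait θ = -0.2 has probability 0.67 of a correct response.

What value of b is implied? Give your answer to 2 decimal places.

P(θ) = 1 / (1 + exp(−a(θ − b)))
logit(0.67) = ln(0.67/0.33) = 0.7082
b = θ − logit/(a) = -0.2 − 0.7082/1.3800 = -0.7132

-0.71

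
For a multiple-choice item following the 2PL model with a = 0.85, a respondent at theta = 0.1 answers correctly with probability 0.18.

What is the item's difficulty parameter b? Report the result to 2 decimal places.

P(theta) = 1 / (1 + exp(−a(theta − b)))
logit(0.18) = ln(0.18/0.82) = -1.5163
b = theta − logit/(a) = 0.1 − (-1.5163)/0.8500 = 1.8839

1.88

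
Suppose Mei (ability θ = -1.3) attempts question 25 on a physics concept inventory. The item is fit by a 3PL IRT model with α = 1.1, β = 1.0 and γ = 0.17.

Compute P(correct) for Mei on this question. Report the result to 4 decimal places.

P(θ) = γ + (1 − γ) · 1 / (1 + exp(−α(θ − β)))
Exponent: 1.1 × (-1.3 − 1.0) = -2.5300
1/(1 + e^{2.5300}) = 0.0738
P = 0.17 + 0.83 × 0.0738 = 0.2312

0.2312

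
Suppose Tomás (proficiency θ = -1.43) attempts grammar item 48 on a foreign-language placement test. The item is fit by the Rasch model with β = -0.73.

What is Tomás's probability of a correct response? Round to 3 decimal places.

P(θ) = 1 / (1 + exp(−(θ − β)))
Exponent: (-1.43 − (-0.73)) = -0.7000
1/(1 + e^{0.7000}) = 0.3318
P = 0.3318

0.332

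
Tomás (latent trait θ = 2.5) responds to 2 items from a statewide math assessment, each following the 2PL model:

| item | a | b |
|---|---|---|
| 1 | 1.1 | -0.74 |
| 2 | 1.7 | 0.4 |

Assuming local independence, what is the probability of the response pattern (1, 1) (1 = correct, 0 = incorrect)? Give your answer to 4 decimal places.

P(θ) = 1 / (1 + exp(−a(θ − b)))
P_1 = 1/(1+e^{-3.5640}) = 0.9725
P_2 = 1/(1+e^{-3.5700}) = 0.9726
L = P_1 × P_2 = 0.9725 × 0.9726 = 0.94582

0.9458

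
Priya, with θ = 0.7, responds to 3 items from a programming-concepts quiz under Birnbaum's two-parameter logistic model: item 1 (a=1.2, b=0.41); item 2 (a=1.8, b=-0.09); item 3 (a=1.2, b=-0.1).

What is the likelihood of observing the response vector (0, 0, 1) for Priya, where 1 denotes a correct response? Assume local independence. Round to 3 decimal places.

P(θ) = 1 / (1 + exp(−a(θ − b)))
P_1 = 1/(1+e^{-0.3480}) = 0.5861
P_2 = 1/(1+e^{-1.4220}) = 0.8057
P_3 = 1/(1+e^{-0.9600}) = 0.7231
L = (1−P_1) × (1−P_2) × P_3 = 0.4139 × 0.1943 × 0.7231 = 0.05816

0.058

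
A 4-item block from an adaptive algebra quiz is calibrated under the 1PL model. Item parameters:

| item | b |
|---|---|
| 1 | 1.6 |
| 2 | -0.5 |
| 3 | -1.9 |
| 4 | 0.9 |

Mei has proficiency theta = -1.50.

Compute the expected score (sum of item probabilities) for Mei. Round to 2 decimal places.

0.99

P(theta) = 1 / (1 + exp(−(theta − b)))
P_1 = 1/(1+e^{3.1000}) = 0.0431
P_2 = 1/(1+e^{1.0000}) = 0.2689
P_3 = 1/(1+e^{-0.4000}) = 0.5987
P_4 = 1/(1+e^{2.4000}) = 0.0832
E[score] = 0.0431 + 0.2689 + 0.5987 + 0.0832 = 0.9939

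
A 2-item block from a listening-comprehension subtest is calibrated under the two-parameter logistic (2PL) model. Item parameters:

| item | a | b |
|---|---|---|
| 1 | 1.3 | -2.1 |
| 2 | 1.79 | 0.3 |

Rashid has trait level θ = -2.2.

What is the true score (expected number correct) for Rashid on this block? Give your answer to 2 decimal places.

0.48

P(θ) = 1 / (1 + exp(−a(θ − b)))
P_1 = 1/(1+e^{0.1300}) = 0.4675
P_2 = 1/(1+e^{4.4750}) = 0.0113
E[score] = 0.4675 + 0.0113 = 0.4788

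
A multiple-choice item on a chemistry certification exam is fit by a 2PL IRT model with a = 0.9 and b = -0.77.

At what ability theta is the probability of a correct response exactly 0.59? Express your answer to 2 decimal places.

P(theta) = 1 / (1 + exp(−a(theta − b)))
logit = ln(0.5900/0.4100) = 0.3640
theta = b + logit/(a) = -0.77 + 0.3640/0.9000 = -0.3656

-0.37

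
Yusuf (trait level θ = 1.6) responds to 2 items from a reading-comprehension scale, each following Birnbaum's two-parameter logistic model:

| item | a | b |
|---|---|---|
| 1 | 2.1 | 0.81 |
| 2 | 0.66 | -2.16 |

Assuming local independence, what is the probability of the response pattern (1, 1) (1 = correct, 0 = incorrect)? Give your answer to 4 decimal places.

P(θ) = 1 / (1 + exp(−a(θ − b)))
P_1 = 1/(1+e^{-1.6590}) = 0.8401
P_2 = 1/(1+e^{-2.4816}) = 0.9228
L = P_1 × P_2 = 0.8401 × 0.9228 = 0.77528

0.7753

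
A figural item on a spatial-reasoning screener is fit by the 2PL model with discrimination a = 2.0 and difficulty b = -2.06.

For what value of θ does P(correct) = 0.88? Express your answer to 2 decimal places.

P(θ) = 1 / (1 + exp(−a(θ − b)))
logit = ln(0.8800/0.1200) = 1.9924
θ = b + logit/(a) = -2.06 + 1.9924/2.0000 = -1.0638

-1.06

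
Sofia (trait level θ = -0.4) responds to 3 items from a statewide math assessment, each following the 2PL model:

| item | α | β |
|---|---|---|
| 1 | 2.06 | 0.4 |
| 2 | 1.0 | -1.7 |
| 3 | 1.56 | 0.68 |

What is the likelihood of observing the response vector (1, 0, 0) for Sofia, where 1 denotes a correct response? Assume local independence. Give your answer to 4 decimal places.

0.0292

P(θ) = 1 / (1 + exp(−α(θ − β)))
P_1 = 1/(1+e^{1.6480}) = 0.1614
P_2 = 1/(1+e^{-1.3000}) = 0.7858
P_3 = 1/(1+e^{1.6848}) = 0.1565
L = P_1 × (1−P_2) × (1−P_3) = 0.1614 × 0.2142 × 0.8435 = 0.02915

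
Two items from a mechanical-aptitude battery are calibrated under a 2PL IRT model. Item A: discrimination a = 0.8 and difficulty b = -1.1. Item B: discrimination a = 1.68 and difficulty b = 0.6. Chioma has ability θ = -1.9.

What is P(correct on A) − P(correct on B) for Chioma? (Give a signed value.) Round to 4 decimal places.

P(θ) = 1 / (1 + exp(−a(θ − b)))
P_A = 0.3452
P_B = 0.0148
P_A − P_B = 0.3305

0.3305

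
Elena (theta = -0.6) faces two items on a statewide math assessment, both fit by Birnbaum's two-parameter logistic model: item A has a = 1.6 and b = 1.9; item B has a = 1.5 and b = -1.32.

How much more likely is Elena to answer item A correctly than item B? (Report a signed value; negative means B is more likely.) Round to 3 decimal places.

P(theta) = 1 / (1 + exp(−a(theta − b)))
P_A = 0.0180
P_B = 0.7465
P_A − P_B = -0.7285

-0.729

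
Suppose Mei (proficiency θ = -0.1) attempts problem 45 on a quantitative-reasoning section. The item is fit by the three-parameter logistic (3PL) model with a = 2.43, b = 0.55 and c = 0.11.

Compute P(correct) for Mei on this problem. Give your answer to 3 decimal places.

0.262

P(θ) = c + (1 − c) · 1 / (1 + exp(−a(θ − b)))
Exponent: 2.43 × (-0.1 − 0.55) = -1.5795
1/(1 + e^{1.5795}) = 0.1709
P = 0.11 + 0.89 × 0.1709 = 0.2621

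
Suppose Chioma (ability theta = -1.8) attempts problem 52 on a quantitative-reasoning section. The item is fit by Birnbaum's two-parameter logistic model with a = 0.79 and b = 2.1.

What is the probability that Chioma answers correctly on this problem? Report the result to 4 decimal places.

P(theta) = 1 / (1 + exp(−a(theta − b)))
Exponent: 0.79 × (-1.8 − 2.1) = -3.0810
1/(1 + e^{3.0810}) = 0.0439

0.0439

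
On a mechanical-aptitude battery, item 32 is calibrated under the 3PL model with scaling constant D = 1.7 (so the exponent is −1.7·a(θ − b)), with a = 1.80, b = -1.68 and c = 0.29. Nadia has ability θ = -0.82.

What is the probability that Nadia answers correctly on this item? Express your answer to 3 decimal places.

P(θ) = c + (1 − c) · 1 / (1 + exp(−D·a(θ − b)))
Exponent: 1.7 × 1.80 × (-0.82 − (-1.68)) = 2.6316
1/(1 + e^{-2.6316}) = 0.9329
P = 0.29 + 0.71 × 0.9329 = 0.9523

0.952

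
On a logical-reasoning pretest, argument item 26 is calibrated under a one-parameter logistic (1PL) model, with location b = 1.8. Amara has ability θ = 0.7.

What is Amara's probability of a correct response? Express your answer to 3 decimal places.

0.250

P(θ) = 1 / (1 + exp(−(θ − b)))
Exponent: (0.7 − 1.8) = -1.1000
1/(1 + e^{1.1000}) = 0.2497
P = 0.2497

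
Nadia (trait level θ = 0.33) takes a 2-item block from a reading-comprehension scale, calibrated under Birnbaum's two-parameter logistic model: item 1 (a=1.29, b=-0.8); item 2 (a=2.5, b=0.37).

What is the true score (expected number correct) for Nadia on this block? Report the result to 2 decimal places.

1.29

P(θ) = 1 / (1 + exp(−a(θ − b)))
P_1 = 1/(1+e^{-1.4577}) = 0.8112
P_2 = 1/(1+e^{0.1000}) = 0.4750
E[score] = 0.8112 + 0.4750 = 1.2862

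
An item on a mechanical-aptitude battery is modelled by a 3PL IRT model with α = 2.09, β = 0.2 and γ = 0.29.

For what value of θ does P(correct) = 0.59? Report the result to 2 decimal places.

0.05

P(θ) = γ + (1 − γ) · 1 / (1 + exp(−α(θ − β)))
Remove guessing floor: (0.59 − 0.29)/(1 − 0.29) = 0.4225
logit = ln(0.4225/0.5775) = -0.3124
θ = β + logit/(α) = 0.2 + (-0.3124)/2.0900 = 0.0505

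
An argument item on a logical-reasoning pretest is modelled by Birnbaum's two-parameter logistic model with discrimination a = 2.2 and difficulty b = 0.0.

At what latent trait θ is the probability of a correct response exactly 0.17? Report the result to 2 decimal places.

-0.72

P(θ) = 1 / (1 + exp(−a(θ − b)))
logit = ln(0.1700/0.8300) = -1.5856
θ = b + logit/(a) = 0.0 + (-1.5856)/2.2000 = -0.7207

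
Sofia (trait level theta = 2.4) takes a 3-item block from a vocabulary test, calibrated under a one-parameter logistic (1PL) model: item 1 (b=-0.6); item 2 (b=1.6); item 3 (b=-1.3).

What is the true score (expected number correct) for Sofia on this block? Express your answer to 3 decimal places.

P(theta) = 1 / (1 + exp(−(theta − b)))
P_1 = 1/(1+e^{-3.0000}) = 0.9526
P_2 = 1/(1+e^{-0.8000}) = 0.6900
P_3 = 1/(1+e^{-3.7000}) = 0.9759
E[score] = 0.9526 + 0.6900 + 0.9759 = 2.6184

2.618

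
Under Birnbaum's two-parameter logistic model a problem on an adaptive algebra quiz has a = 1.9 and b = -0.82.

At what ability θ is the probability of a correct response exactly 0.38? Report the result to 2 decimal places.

P(θ) = 1 / (1 + exp(−a(θ − b)))
logit = ln(0.3800/0.6200) = -0.4895
θ = b + logit/(a) = -0.82 + (-0.4895)/1.9000 = -1.0777

-1.08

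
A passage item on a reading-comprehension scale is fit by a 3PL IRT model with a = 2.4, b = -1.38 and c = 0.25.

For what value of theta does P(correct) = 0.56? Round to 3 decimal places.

P(theta) = c + (1 − c) · 1 / (1 + exp(−a(theta − b)))
Remove guessing floor: (0.56 − 0.25)/(1 − 0.25) = 0.4133
logit = ln(0.4133/0.5867) = -0.3502
theta = b + logit/(a) = -1.38 + (-0.3502)/2.4000 = -1.5259

-1.526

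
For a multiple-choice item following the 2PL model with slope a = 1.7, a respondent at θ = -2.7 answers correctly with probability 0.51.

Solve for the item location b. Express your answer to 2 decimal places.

-2.72

P(θ) = 1 / (1 + exp(−a(θ − b)))
logit(0.51) = ln(0.51/0.49) = 0.0400
b = θ − logit/(a) = -2.7 − 0.0400/1.7000 = -2.7235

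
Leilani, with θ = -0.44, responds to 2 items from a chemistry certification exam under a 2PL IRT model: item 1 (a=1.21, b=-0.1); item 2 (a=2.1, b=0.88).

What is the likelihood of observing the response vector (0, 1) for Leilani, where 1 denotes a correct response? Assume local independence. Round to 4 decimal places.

P(θ) = 1 / (1 + exp(−a(θ − b)))
P_1 = 1/(1+e^{0.4114}) = 0.3986
P_2 = 1/(1+e^{2.7720}) = 0.0589
L = (1−P_1) × P_2 = 0.6014 × 0.0589 = 0.03540

0.0354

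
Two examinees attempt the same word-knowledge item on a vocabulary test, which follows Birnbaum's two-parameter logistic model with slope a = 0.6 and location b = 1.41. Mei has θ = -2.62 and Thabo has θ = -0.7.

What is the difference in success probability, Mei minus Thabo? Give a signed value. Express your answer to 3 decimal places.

P(θ) = 1 / (1 + exp(−a(θ − b)))
P(Mei) = 0.0818  [exponent -2.4180]
P(Thabo) = 0.2199  [exponent -1.2660]
Difference = 0.0818 − 0.2199 = -0.1381

-0.138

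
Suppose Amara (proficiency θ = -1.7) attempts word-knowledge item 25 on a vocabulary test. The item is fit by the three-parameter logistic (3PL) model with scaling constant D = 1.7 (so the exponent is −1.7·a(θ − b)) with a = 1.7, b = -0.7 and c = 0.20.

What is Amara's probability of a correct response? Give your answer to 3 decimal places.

0.242

P(θ) = c + (1 − c) · 1 / (1 + exp(−D·a(θ − b)))
Exponent: 1.7 × 1.7 × (-1.7 − (-0.7)) = -2.8900
1/(1 + e^{2.8900}) = 0.0527
P = 0.20 + 0.80 × 0.0527 = 0.2421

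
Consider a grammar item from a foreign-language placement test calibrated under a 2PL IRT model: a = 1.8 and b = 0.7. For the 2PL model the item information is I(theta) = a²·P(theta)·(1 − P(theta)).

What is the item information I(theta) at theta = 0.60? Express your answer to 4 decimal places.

P = 1/(1+e^{0.1800}) = 0.4551
P(1−P) = 0.4551 × 0.5449 = 0.2480
I = a² × P(1−P) = 1.8² × 0.2480 = 0.80347

0.8035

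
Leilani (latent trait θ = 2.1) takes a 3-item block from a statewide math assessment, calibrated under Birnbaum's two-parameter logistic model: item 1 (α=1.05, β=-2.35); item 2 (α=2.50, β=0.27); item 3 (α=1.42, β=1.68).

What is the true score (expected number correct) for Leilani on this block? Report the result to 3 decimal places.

2.625

P(θ) = 1 / (1 + exp(−α(θ − β)))
P_1 = 1/(1+e^{-4.6725}) = 0.9907
P_2 = 1/(1+e^{-4.5750}) = 0.9898
P_3 = 1/(1+e^{-0.5964}) = 0.6448
E[score] = 0.9907 + 0.9898 + 0.6448 = 2.6254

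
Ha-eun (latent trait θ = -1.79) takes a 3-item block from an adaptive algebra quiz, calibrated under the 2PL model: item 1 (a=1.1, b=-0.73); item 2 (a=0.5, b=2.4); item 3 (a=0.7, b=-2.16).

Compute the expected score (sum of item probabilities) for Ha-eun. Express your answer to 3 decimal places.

P(θ) = 1 / (1 + exp(−a(θ − b)))
P_1 = 1/(1+e^{1.1660}) = 0.2376
P_2 = 1/(1+e^{2.0950}) = 0.1096
P_3 = 1/(1+e^{-0.2590}) = 0.5644
E[score] = 0.2376 + 0.1096 + 0.5644 = 0.9116

0.912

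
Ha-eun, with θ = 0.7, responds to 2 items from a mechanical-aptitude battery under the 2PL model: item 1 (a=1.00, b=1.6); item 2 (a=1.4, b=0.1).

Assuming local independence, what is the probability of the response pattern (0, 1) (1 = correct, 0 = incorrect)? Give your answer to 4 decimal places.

P(θ) = 1 / (1 + exp(−a(θ − b)))
P_1 = 1/(1+e^{0.9000}) = 0.2891
P_2 = 1/(1+e^{-0.8400}) = 0.6985
L = (1−P_1) × P_2 = 0.7109 × 0.6985 = 0.49657

0.4966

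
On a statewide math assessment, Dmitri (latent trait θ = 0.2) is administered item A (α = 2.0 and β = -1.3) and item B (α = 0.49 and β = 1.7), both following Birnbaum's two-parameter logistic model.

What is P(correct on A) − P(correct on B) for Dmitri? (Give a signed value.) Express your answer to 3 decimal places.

P(θ) = 1 / (1 + exp(−α(θ − β)))
P_A = 0.9526
P_B = 0.3241
P_A − P_B = 0.6285

0.628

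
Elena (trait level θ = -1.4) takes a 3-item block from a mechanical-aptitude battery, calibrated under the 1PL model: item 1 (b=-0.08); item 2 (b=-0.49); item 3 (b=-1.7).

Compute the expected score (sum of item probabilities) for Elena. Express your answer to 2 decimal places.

1.07

P(θ) = 1 / (1 + exp(−(θ − b)))
P_1 = 1/(1+e^{1.3200}) = 0.2108
P_2 = 1/(1+e^{0.9100}) = 0.2870
P_3 = 1/(1+e^{-0.3000}) = 0.5744
E[score] = 0.2108 + 0.2870 + 0.5744 = 1.0723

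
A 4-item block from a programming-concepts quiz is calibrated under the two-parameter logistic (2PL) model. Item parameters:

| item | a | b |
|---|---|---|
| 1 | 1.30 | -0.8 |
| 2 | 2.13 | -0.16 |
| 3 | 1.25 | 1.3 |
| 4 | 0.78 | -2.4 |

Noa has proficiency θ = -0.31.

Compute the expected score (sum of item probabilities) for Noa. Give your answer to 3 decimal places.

2.029

P(θ) = 1 / (1 + exp(−a(θ − b)))
P_1 = 1/(1+e^{-0.6370}) = 0.6541
P_2 = 1/(1+e^{0.3195}) = 0.4208
P_3 = 1/(1+e^{2.0125}) = 0.1179
P_4 = 1/(1+e^{-1.6302}) = 0.8362
E[score] = 0.6541 + 0.4208 + 0.1179 + 0.8362 = 2.0290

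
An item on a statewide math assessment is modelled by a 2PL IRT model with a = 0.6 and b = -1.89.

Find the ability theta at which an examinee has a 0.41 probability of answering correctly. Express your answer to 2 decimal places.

P(theta) = 1 / (1 + exp(−a(theta − b)))
logit = ln(0.4100/0.5900) = -0.3640
theta = b + logit/(a) = -1.89 + (-0.3640)/0.6000 = -2.4966

-2.50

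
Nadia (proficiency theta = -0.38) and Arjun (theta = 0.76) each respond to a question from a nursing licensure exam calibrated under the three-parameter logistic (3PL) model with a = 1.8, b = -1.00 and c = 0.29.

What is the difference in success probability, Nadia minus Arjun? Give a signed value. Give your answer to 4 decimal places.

-0.1465

P(theta) = c + (1 − c) · 1 / (1 + exp(−a(theta − b)))
P(Nadia) = 0.8248  [exponent 1.1160]
P(Arjun) = 0.9713  [exponent 3.1680]
Difference = 0.8248 − 0.9713 = -0.1465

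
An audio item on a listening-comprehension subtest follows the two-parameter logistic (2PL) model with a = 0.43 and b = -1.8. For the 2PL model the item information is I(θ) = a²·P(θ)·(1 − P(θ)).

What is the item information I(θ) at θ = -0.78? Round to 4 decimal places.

0.0441

P = 1/(1+e^{-0.4386}) = 0.6079
P(1−P) = 0.6079 × 0.3921 = 0.2384
I = a² × P(1−P) = 0.43² × 0.2384 = 0.04407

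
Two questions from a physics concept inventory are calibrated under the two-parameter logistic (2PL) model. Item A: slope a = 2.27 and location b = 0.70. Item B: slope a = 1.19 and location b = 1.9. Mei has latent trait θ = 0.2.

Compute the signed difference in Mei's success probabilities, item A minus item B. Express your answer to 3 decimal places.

0.126

P(θ) = 1 / (1 + exp(−a(θ − b)))
P_A = 0.2432
P_B = 0.1168
P_A − P_B = 0.1264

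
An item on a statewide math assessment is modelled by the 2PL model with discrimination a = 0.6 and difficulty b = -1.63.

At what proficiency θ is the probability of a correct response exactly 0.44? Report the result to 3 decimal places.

P(θ) = 1 / (1 + exp(−a(θ − b)))
logit = ln(0.4400/0.5600) = -0.2412
θ = b + logit/(a) = -1.63 + (-0.2412)/0.6000 = -2.0319

-2.032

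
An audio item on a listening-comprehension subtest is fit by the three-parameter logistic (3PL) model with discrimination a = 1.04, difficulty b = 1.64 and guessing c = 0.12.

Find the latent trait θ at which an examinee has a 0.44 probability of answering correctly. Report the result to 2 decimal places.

1.10

P(θ) = c + (1 − c) · 1 / (1 + exp(−a(θ − b)))
Remove guessing floor: (0.44 − 0.12)/(1 − 0.12) = 0.3636
logit = ln(0.3636/0.6364) = -0.5596
θ = b + logit/(a) = 1.64 + (-0.5596)/1.0400 = 1.1019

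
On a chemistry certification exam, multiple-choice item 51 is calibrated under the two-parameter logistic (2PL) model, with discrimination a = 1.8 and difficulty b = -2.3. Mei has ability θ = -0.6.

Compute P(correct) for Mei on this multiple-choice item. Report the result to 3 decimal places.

P(θ) = 1 / (1 + exp(−a(θ − b)))
Exponent: 1.8 × (-0.6 − (-2.3)) = 3.0600
1/(1 + e^{-3.0600}) = 0.9552

0.955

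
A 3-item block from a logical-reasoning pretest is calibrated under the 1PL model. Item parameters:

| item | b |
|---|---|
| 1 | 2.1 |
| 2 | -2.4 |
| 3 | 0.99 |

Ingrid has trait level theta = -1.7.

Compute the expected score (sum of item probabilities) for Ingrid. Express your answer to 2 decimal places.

P(theta) = 1 / (1 + exp(−(theta − b)))
P_1 = 1/(1+e^{3.8000}) = 0.0219
P_2 = 1/(1+e^{-0.7000}) = 0.6682
P_3 = 1/(1+e^{2.6900}) = 0.0636
E[score] = 0.0219 + 0.6682 + 0.0636 = 0.7536

0.75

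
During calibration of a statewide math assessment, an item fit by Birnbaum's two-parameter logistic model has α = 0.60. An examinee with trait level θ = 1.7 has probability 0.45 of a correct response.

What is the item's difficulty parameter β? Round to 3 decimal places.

2.034

P(θ) = 1 / (1 + exp(−α(θ − β)))
logit(0.45) = ln(0.45/0.55) = -0.2007
β = θ − logit/(α) = 1.7 − (-0.2007)/0.6000 = 2.0345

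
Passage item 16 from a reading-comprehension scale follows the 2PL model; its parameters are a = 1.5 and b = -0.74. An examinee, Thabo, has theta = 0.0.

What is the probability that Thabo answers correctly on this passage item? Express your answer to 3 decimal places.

0.752

P(theta) = 1 / (1 + exp(−a(theta − b)))
Exponent: 1.5 × (0.0 − (-0.74)) = 1.1100
1/(1 + e^{-1.1100}) = 0.7521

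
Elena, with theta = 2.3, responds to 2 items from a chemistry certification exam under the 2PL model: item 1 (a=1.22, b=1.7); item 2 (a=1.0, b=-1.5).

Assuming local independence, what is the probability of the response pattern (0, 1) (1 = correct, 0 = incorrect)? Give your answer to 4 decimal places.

P(theta) = 1 / (1 + exp(−a(theta − b)))
P_1 = 1/(1+e^{-0.7320}) = 0.6752
P_2 = 1/(1+e^{-3.8000}) = 0.9781
L = (1−P_1) × P_2 = 0.3248 × 0.9781 = 0.31765

0.3176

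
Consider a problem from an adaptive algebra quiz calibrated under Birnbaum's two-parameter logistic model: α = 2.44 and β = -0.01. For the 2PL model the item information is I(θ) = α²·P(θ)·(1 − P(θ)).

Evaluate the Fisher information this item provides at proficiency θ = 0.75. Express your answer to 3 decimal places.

0.697

P = 1/(1+e^{-1.8544}) = 0.8646
P(1−P) = 0.8646 × 0.1354 = 0.1170
I = α² × P(1−P) = 2.44² × 0.1170 = 0.69678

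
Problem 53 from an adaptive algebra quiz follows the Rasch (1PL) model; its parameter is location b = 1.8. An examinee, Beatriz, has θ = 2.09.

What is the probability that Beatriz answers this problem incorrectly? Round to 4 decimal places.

P(θ) = 1 / (1 + exp(−(θ − b)))
Exponent: (2.09 − 1.8) = 0.2900
1/(1 + e^{-0.2900}) = 0.5720
P = 0.5720
P(incorrect) = 1 − 0.5720 = 0.4280

0.4280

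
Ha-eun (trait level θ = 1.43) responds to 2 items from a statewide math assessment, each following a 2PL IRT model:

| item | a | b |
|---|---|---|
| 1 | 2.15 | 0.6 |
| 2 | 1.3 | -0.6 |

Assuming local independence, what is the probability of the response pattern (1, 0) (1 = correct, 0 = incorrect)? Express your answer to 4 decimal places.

P(θ) = 1 / (1 + exp(−a(θ − b)))
P_1 = 1/(1+e^{-1.7845}) = 0.8563
P_2 = 1/(1+e^{-2.6390}) = 0.9333
L = P_1 × (1−P_2) = 0.8563 × 0.0667 = 0.05709

0.0571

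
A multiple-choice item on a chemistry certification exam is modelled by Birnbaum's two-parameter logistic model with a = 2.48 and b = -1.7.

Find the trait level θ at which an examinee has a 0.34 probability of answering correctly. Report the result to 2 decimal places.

-1.97

P(θ) = 1 / (1 + exp(−a(θ − b)))
logit = ln(0.3400/0.6600) = -0.6633
θ = b + logit/(a) = -1.7 + (-0.6633)/2.4800 = -1.9675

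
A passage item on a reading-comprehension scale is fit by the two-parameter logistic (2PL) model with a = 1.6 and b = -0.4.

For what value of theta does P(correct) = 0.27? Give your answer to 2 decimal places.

-1.02

P(theta) = 1 / (1 + exp(−a(theta − b)))
logit = ln(0.2700/0.7300) = -0.9946
theta = b + logit/(a) = -0.4 + (-0.9946)/1.6000 = -1.0216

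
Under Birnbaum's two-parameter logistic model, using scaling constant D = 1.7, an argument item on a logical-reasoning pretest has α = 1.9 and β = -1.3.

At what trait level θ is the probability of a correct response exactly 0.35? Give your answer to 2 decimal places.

P(θ) = 1 / (1 + exp(−D·α(θ − β)))
logit = ln(0.3500/0.6500) = -0.6190
θ = β + logit/(1.7·α) = -1.3 + (-0.6190)/3.2300 = -1.4917

-1.49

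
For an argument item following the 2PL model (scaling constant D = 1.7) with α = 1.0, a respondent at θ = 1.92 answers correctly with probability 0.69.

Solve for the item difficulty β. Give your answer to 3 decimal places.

P(θ) = 1 / (1 + exp(−D·α(θ − β)))
logit(0.69) = ln(0.69/0.31) = 0.8001
β = θ − logit/(1.7·α) = 1.92 − 0.8001/1.7000 = 1.4493

1.449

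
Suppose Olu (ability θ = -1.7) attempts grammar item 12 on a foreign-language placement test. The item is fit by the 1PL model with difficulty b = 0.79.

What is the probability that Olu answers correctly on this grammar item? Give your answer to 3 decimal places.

0.077

P(θ) = 1 / (1 + exp(−(θ − b)))
Exponent: (-1.7 − 0.79) = -2.4900
1/(1 + e^{2.4900}) = 0.0766
P = 0.0766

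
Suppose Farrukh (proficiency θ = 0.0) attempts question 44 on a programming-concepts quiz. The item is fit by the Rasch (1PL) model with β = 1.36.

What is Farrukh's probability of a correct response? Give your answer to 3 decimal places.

0.204

P(θ) = 1 / (1 + exp(−(θ − β)))
Exponent: (0.0 − 1.36) = -1.3600
1/(1 + e^{1.3600}) = 0.2042
P = 0.2042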